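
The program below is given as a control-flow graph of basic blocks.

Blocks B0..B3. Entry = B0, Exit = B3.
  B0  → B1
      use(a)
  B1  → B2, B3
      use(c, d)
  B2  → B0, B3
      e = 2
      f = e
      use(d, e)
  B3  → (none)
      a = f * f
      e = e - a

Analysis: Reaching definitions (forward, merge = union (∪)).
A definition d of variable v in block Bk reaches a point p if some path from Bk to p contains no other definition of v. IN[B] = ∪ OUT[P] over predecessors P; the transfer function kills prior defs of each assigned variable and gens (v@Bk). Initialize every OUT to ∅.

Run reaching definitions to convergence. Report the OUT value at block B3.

Fixpoint table:
  B0:   IN={e@B2, f@B2}   OUT={e@B2, f@B2}
  B1:   IN={e@B2, f@B2}   OUT={e@B2, f@B2}
  B2:   IN={e@B2, f@B2}   OUT={e@B2, f@B2}
  B3:   IN={e@B2, f@B2}   OUT={a@B3, e@B3, f@B2}

Merge at B3: IN[B3] = OUT[B1] ⊔ OUT[B2] = {e@B2, f@B2}
Applying B3's transfer function to that IN value gives OUT[B3] (row B3 above).

Answer: {a@B3, e@B3, f@B2}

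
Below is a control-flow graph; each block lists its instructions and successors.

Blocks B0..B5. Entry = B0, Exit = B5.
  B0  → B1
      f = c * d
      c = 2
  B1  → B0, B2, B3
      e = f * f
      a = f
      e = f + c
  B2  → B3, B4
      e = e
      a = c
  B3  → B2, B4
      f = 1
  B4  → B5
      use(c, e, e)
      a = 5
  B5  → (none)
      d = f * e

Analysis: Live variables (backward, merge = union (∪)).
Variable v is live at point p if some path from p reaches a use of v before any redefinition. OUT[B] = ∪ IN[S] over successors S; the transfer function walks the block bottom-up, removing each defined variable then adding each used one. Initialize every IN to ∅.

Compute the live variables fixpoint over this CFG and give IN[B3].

Answer: {c, e}

Derivation:
Converged values:
  B0: | IN={c, d} | OUT={c, d, f}
  B1: | IN={c, d, f} | OUT={c, d, e, f}
  B2: | IN={c, e, f} | OUT={c, e, f}
  B3: | IN={c, e} | OUT={c, e, f}
  B4: | IN={c, e, f} | OUT={e, f}
  B5: | IN={e, f} | OUT={}

Merge at B3: OUT[B3] = IN[B2] ⊔ IN[B4] = {c, e, f}
Applying B3's transfer function to that OUT value gives IN[B3] (row B3 above).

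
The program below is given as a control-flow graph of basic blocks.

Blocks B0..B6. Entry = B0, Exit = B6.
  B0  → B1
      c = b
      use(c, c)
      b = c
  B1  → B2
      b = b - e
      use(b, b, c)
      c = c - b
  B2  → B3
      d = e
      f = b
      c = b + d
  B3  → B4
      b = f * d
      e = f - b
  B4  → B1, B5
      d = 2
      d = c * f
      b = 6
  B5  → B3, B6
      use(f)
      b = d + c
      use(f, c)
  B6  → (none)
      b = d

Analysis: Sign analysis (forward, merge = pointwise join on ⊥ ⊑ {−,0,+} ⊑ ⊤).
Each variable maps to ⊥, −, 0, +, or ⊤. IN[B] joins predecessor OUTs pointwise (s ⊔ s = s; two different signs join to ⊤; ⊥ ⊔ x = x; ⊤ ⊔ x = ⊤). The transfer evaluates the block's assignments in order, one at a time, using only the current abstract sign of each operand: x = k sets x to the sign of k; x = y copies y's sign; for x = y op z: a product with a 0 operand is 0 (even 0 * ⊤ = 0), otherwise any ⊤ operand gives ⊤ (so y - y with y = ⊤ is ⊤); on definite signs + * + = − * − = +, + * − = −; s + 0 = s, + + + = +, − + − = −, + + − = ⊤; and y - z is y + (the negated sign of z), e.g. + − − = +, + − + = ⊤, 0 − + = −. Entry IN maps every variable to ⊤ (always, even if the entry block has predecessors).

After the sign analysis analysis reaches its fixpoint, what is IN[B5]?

Fixpoint table:
  B0:   IN=(all ⊤)   OUT=(all ⊤)
  B1:   IN=(all ⊤)   OUT=(all ⊤)
  B2:   IN=(all ⊤)   OUT=(all ⊤)
  B3:   IN=(all ⊤)   OUT=(all ⊤)
  B4:   IN=(all ⊤)   OUT={b:+; rest ⊤}
  B5:   IN={b:+; rest ⊤}   OUT=(all ⊤)
  B6:   IN=(all ⊤)   OUT=(all ⊤)

Merge at B5: IN[B5] = OUT[B4] = {a: ⊤, b: +, c: ⊤, d: ⊤, e: ⊤, f: ⊤}

Answer: {a: ⊤, b: +, c: ⊤, d: ⊤, e: ⊤, f: ⊤}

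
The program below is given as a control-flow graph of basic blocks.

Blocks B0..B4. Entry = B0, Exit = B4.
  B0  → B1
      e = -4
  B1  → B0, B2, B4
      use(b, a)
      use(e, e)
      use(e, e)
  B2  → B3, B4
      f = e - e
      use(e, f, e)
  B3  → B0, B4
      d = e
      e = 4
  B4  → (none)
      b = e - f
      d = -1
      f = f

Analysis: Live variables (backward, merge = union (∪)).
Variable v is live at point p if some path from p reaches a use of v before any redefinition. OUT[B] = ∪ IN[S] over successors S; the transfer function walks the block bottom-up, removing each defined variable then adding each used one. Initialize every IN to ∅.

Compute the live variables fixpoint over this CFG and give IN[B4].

Answer: {e, f}

Derivation:
Converged values:
  B0:   IN={a, b, f}   OUT={a, b, e, f}
  B1:   IN={a, b, e, f}   OUT={a, b, e, f}
  B2:   IN={a, b, e}   OUT={a, b, e, f}
  B3:   IN={a, b, e, f}   OUT={a, b, e, f}
  B4:   IN={e, f}   OUT={}

B4 is the boundary node: OUT[B4] = {}
Applying B4's transfer function to that OUT value gives IN[B4] (row B4 above).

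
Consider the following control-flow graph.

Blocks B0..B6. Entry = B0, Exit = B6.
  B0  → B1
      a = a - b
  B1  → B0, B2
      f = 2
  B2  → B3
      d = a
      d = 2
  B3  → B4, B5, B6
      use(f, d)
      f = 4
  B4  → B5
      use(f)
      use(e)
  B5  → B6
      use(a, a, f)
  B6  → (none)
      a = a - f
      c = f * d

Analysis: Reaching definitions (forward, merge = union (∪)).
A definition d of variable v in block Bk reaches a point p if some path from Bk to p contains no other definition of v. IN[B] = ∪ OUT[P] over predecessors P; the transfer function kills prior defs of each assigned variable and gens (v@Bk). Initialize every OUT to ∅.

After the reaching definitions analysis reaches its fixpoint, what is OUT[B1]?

Converged values:
  B0:   IN={a@B0, f@B1}   OUT={a@B0, f@B1}
  B1:   IN={a@B0, f@B1}   OUT={a@B0, f@B1}
  B2:   IN={a@B0, f@B1}   OUT={a@B0, d@B2, f@B1}
  B3:   IN={a@B0, d@B2, f@B1}   OUT={a@B0, d@B2, f@B3}
  B4:   IN={a@B0, d@B2, f@B3}   OUT={a@B0, d@B2, f@B3}
  B5:   IN={a@B0, d@B2, f@B3}   OUT={a@B0, d@B2, f@B3}
  B6:   IN={a@B0, d@B2, f@B3}   OUT={a@B6, c@B6, d@B2, f@B3}

Merge at B1: IN[B1] = OUT[B0] = {a@B0, f@B1}
Applying B1's transfer function to that IN value gives OUT[B1] (row B1 above).

Answer: {a@B0, f@B1}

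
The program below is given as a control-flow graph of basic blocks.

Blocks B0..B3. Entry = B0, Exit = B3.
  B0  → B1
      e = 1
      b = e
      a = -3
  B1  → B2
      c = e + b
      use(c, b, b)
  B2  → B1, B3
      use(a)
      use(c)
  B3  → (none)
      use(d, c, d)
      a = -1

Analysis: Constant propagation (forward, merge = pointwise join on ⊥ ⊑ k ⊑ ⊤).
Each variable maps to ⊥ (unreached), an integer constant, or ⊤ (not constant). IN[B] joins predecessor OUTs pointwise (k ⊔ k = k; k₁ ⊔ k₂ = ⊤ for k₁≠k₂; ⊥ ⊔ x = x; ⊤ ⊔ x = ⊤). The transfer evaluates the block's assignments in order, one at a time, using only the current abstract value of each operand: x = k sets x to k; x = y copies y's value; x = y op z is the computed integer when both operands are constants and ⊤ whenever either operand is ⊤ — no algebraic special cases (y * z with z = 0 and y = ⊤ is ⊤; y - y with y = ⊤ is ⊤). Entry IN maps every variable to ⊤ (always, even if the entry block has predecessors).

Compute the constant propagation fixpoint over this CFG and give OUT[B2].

Answer: {a: -3, b: 1, c: 2, d: ⊤, e: 1, f: ⊤}

Derivation:
Fixpoint table:
  B0:  IN=(all ⊤)  OUT={a:-3, b:1, e:1; rest ⊤}
  B1:  IN={a:-3, b:1, e:1; rest ⊤}  OUT={a:-3, b:1, c:2, e:1; rest ⊤}
  B2:  IN={a:-3, b:1, c:2, e:1; rest ⊤}  OUT={a:-3, b:1, c:2, e:1; rest ⊤}
  B3:  IN={a:-3, b:1, c:2, e:1; rest ⊤}  OUT={a:-1, b:1, c:2, e:1; rest ⊤}

Merge at B2: IN[B2] = OUT[B1] = {a: -3, b: 1, c: 2, d: ⊤, e: 1, f: ⊤}
Applying B2's transfer function to that IN value gives OUT[B2] (row B2 above).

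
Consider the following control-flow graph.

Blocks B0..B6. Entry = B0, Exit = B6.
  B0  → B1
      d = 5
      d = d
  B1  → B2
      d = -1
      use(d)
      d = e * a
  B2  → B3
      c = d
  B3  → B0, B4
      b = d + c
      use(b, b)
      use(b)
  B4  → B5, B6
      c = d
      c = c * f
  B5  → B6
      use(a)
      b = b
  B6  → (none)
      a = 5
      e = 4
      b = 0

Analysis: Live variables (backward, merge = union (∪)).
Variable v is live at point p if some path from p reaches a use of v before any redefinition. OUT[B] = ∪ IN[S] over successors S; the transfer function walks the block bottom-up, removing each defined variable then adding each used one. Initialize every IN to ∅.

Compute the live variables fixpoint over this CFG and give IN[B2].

Fixpoint table:
  B0: | IN={a, e, f} | OUT={a, e, f}
  B1: | IN={a, e, f} | OUT={a, d, e, f}
  B2: | IN={a, d, e, f} | OUT={a, c, d, e, f}
  B3: | IN={a, c, d, e, f} | OUT={a, b, d, e, f}
  B4: | IN={a, b, d, f} | OUT={a, b}
  B5: | IN={a, b} | OUT={}
  B6: | IN={} | OUT={}

Merge at B2: OUT[B2] = IN[B3] = {a, c, d, e, f}
Applying B2's transfer function to that OUT value gives IN[B2] (row B2 above).

Answer: {a, d, e, f}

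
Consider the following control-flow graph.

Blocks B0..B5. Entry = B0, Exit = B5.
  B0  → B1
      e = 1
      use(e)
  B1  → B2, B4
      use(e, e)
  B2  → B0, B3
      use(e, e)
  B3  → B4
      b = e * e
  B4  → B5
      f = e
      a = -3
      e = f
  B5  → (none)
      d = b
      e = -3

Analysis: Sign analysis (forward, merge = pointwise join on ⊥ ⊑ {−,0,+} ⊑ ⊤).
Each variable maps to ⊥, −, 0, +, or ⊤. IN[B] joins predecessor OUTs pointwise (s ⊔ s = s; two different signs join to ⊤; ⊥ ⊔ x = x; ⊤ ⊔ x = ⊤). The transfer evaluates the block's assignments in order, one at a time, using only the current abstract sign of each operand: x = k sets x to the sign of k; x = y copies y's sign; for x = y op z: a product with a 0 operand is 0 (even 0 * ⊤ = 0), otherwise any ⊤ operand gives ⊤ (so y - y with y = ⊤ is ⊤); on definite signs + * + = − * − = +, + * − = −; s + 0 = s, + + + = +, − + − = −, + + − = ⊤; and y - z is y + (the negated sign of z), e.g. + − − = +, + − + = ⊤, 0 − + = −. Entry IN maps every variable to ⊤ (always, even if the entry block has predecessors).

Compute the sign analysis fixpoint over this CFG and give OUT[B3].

Answer: {a: ⊤, b: +, c: ⊤, d: ⊤, e: +, f: ⊤}

Working:
Converged values:
  B0:   IN=(all ⊤)   OUT={e:+; rest ⊤}
  B1:   IN={e:+; rest ⊤}   OUT={e:+; rest ⊤}
  B2:   IN={e:+; rest ⊤}   OUT={e:+; rest ⊤}
  B3:   IN={e:+; rest ⊤}   OUT={b:+, e:+; rest ⊤}
  B4:   IN={e:+; rest ⊤}   OUT={a:-, e:+, f:+; rest ⊤}
  B5:   IN={a:-, e:+, f:+; rest ⊤}   OUT={a:-, e:-, f:+; rest ⊤}

Merge at B3: IN[B3] = OUT[B2] = {a: ⊤, b: ⊤, c: ⊤, d: ⊤, e: +, f: ⊤}
Applying B3's transfer function to that IN value gives OUT[B3] (row B3 above).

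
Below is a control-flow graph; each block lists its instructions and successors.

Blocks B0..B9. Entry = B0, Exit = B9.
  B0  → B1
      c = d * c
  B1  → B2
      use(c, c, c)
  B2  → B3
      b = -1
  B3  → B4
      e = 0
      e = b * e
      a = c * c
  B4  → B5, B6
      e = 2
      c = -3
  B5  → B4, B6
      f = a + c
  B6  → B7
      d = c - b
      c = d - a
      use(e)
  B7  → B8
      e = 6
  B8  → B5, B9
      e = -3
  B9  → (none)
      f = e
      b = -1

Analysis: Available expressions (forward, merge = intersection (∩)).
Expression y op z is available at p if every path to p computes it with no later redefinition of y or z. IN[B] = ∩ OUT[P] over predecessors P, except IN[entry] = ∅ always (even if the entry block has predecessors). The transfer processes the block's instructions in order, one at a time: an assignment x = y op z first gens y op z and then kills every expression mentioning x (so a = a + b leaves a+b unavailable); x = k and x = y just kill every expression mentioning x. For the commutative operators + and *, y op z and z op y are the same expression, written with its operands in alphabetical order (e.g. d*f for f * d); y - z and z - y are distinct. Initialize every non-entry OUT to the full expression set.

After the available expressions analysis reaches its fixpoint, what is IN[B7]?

Answer: {d-a}

Derivation:
Converged values:
  B0:  IN={}  OUT={}
  B1:  IN={}  OUT={}
  B2:  IN={}  OUT={}
  B3:  IN={}  OUT={c*c}
  B4:  IN={}  OUT={}
  B5:  IN={}  OUT={a+c}
  B6:  IN={}  OUT={d-a}
  B7:  IN={d-a}  OUT={d-a}
  B8:  IN={d-a}  OUT={d-a}
  B9:  IN={d-a}  OUT={d-a}

Merge at B7: IN[B7] = OUT[B6] = {d-a}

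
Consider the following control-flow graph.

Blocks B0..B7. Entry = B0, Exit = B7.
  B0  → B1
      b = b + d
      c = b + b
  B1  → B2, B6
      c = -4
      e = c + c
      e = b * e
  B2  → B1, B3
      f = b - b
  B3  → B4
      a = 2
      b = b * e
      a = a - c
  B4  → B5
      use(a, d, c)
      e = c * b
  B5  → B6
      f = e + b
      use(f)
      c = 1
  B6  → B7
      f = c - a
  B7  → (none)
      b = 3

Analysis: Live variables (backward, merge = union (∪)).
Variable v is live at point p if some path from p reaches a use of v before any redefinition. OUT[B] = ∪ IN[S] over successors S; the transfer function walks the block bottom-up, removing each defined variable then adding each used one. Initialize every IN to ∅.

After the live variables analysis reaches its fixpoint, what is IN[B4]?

Answer: {a, b, c, d}

Working:
Fixpoint table:
  B0:  IN={a, b, d}  OUT={a, b, d}
  B1:  IN={a, b, d}  OUT={a, b, c, d, e}
  B2:  IN={a, b, c, d, e}  OUT={a, b, c, d, e}
  B3:  IN={b, c, d, e}  OUT={a, b, c, d}
  B4:  IN={a, b, c, d}  OUT={a, b, e}
  B5:  IN={a, b, e}  OUT={a, c}
  B6:  IN={a, c}  OUT={}
  B7:  IN={}  OUT={}

Merge at B4: OUT[B4] = IN[B5] = {a, b, e}
Applying B4's transfer function to that OUT value gives IN[B4] (row B4 above).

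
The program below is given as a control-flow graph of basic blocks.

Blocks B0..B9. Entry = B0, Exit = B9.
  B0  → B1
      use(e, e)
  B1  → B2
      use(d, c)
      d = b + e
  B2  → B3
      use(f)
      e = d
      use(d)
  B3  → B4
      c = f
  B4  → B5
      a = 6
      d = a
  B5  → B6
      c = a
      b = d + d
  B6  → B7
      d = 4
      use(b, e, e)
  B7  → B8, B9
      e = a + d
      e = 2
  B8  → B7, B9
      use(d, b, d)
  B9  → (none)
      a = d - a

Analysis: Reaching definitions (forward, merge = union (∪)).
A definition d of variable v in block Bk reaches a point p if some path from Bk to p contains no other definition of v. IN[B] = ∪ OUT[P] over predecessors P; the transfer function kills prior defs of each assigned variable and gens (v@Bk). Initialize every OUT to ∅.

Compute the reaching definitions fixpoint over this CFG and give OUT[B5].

Fixpoint table:
  B0:  IN={}  OUT={}
  B1:  IN={}  OUT={d@B1}
  B2:  IN={d@B1}  OUT={d@B1, e@B2}
  B3:  IN={d@B1, e@B2}  OUT={c@B3, d@B1, e@B2}
  B4:  IN={c@B3, d@B1, e@B2}  OUT={a@B4, c@B3, d@B4, e@B2}
  B5:  IN={a@B4, c@B3, d@B4, e@B2}  OUT={a@B4, b@B5, c@B5, d@B4, e@B2}
  B6:  IN={a@B4, b@B5, c@B5, d@B4, e@B2}  OUT={a@B4, b@B5, c@B5, d@B6, e@B2}
  B7:  IN={a@B4, b@B5, c@B5, d@B6, e@B2, e@B7}  OUT={a@B4, b@B5, c@B5, d@B6, e@B7}
  B8:  IN={a@B4, b@B5, c@B5, d@B6, e@B7}  OUT={a@B4, b@B5, c@B5, d@B6, e@B7}
  B9:  IN={a@B4, b@B5, c@B5, d@B6, e@B7}  OUT={a@B9, b@B5, c@B5, d@B6, e@B7}

Merge at B5: IN[B5] = OUT[B4] = {a@B4, c@B3, d@B4, e@B2}
Applying B5's transfer function to that IN value gives OUT[B5] (row B5 above).

Answer: {a@B4, b@B5, c@B5, d@B4, e@B2}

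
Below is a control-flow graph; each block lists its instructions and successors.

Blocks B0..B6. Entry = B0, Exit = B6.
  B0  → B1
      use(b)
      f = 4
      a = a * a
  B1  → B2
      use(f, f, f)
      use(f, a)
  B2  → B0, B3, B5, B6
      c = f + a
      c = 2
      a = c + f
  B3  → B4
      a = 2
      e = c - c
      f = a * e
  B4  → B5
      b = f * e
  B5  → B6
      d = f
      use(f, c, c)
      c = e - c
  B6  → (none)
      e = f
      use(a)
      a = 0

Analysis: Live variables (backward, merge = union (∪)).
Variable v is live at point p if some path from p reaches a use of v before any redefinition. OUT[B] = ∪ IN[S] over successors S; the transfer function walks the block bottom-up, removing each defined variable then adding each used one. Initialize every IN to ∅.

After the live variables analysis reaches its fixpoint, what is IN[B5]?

Per-block solution:
  B0:   IN={a, b, e}   OUT={a, b, e, f}
  B1:   IN={a, b, e, f}   OUT={a, b, e, f}
  B2:   IN={a, b, e, f}   OUT={a, b, c, e, f}
  B3:   IN={c}   OUT={a, c, e, f}
  B4:   IN={a, c, e, f}   OUT={a, c, e, f}
  B5:   IN={a, c, e, f}   OUT={a, f}
  B6:   IN={a, f}   OUT={}

Merge at B5: OUT[B5] = IN[B6] = {a, f}
Applying B5's transfer function to that OUT value gives IN[B5] (row B5 above).

Answer: {a, c, e, f}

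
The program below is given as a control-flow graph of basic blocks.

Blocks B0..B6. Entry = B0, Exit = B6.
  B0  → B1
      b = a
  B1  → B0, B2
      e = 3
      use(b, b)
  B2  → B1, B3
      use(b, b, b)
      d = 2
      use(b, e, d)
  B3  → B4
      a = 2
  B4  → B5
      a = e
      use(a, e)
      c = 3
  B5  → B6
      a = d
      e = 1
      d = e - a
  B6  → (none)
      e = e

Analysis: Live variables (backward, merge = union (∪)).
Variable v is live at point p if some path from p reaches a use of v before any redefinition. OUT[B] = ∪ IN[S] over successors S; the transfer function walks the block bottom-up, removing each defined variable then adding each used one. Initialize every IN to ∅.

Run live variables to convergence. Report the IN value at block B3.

Answer: {d, e}

Working:
Per-block solution:
  B0:  IN={a}  OUT={a, b}
  B1:  IN={a, b}  OUT={a, b, e}
  B2:  IN={a, b, e}  OUT={a, b, d, e}
  B3:  IN={d, e}  OUT={d, e}
  B4:  IN={d, e}  OUT={d}
  B5:  IN={d}  OUT={e}
  B6:  IN={e}  OUT={}

Merge at B3: OUT[B3] = IN[B4] = {d, e}
Applying B3's transfer function to that OUT value gives IN[B3] (row B3 above).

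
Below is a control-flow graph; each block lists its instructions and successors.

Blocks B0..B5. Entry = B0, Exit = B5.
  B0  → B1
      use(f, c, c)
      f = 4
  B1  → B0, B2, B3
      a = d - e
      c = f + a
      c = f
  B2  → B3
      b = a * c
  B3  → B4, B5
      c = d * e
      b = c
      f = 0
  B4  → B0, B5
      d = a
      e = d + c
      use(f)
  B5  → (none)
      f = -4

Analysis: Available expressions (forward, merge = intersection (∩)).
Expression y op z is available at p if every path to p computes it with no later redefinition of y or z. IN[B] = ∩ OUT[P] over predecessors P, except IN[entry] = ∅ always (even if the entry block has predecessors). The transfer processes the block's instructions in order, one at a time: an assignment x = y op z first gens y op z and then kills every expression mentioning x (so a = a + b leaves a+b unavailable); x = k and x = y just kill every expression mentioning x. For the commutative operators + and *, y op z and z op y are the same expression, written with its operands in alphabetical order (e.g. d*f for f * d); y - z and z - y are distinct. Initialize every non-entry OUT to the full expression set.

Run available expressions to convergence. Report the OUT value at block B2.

Per-block solution:
  B0: | IN={} | OUT={}
  B1: | IN={} | OUT={a+f, d-e}
  B2: | IN={a+f, d-e} | OUT={a*c, a+f, d-e}
  B3: | IN={a+f, d-e} | OUT={d*e, d-e}
  B4: | IN={d*e, d-e} | OUT={c+d}
  B5: | IN={} | OUT={}

Merge at B2: IN[B2] = OUT[B1] = {a+f, d-e}
Applying B2's transfer function to that IN value gives OUT[B2] (row B2 above).

Answer: {a*c, a+f, d-e}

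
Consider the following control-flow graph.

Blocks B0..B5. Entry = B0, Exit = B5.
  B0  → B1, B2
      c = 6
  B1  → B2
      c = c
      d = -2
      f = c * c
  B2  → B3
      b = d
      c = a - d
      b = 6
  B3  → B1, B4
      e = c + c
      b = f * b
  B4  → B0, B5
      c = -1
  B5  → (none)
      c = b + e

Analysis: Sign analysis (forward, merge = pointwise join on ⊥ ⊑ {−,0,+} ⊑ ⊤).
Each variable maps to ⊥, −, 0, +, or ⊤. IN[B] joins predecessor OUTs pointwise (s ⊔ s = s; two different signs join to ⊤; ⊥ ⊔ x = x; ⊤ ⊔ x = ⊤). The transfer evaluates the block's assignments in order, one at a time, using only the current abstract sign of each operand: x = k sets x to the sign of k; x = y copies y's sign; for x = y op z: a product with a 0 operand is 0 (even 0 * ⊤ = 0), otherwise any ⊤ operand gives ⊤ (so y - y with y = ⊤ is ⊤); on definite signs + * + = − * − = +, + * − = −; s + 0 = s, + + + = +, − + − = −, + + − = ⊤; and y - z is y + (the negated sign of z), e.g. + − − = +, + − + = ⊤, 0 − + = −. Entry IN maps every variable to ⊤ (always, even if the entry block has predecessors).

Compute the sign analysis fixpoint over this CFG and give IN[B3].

Per-block solution:
  B0:   IN=(all ⊤)   OUT={c:+; rest ⊤}
  B1:   IN=(all ⊤)   OUT={d:-; rest ⊤}
  B2:   IN=(all ⊤)   OUT={b:+; rest ⊤}
  B3:   IN={b:+; rest ⊤}   OUT=(all ⊤)
  B4:   IN=(all ⊤)   OUT={c:-; rest ⊤}
  B5:   IN={c:-; rest ⊤}   OUT=(all ⊤)

Merge at B3: IN[B3] = OUT[B2] = {a: ⊤, b: +, c: ⊤, d: ⊤, e: ⊤, f: ⊤}

Answer: {a: ⊤, b: +, c: ⊤, d: ⊤, e: ⊤, f: ⊤}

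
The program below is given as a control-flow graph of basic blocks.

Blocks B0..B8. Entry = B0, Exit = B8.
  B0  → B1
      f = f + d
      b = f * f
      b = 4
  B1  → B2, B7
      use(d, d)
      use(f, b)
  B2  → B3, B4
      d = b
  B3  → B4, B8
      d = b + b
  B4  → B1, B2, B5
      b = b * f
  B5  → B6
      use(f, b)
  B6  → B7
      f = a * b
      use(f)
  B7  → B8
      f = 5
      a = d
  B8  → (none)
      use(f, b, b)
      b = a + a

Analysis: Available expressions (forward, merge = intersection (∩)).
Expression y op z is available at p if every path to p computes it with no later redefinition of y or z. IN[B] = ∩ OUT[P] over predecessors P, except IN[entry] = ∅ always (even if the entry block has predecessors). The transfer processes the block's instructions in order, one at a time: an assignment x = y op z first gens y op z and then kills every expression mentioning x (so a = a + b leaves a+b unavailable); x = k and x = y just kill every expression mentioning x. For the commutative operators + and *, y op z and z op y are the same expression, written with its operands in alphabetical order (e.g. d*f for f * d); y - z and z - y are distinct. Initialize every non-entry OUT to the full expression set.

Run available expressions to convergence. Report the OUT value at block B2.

Per-block solution:
  B0: | IN={} | OUT={f*f}
  B1: | IN={f*f} | OUT={f*f}
  B2: | IN={f*f} | OUT={f*f}
  B3: | IN={f*f} | OUT={b+b, f*f}
  B4: | IN={f*f} | OUT={f*f}
  B5: | IN={f*f} | OUT={f*f}
  B6: | IN={f*f} | OUT={a*b}
  B7: | IN={} | OUT={}
  B8: | IN={} | OUT={a+a}

Merge at B2: IN[B2] = OUT[B1] ∩ OUT[B4] = {f*f}
Applying B2's transfer function to that IN value gives OUT[B2] (row B2 above).

Answer: {f*f}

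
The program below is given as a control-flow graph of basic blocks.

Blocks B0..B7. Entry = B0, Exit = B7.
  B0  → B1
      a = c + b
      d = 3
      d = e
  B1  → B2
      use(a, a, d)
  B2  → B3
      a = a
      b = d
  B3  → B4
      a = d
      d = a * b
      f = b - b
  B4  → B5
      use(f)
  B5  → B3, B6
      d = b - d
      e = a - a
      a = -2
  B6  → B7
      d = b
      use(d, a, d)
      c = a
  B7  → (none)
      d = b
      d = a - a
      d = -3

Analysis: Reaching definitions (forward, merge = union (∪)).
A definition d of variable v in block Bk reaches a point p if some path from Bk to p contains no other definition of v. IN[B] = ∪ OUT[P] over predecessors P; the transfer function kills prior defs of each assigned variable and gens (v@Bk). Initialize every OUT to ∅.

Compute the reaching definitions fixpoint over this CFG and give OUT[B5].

Fixpoint table:
  B0:   IN={}   OUT={a@B0, d@B0}
  B1:   IN={a@B0, d@B0}   OUT={a@B0, d@B0}
  B2:   IN={a@B0, d@B0}   OUT={a@B2, b@B2, d@B0}
  B3:   IN={a@B2, a@B5, b@B2, d@B0, d@B5, e@B5, f@B3}   OUT={a@B3, b@B2, d@B3, e@B5, f@B3}
  B4:   IN={a@B3, b@B2, d@B3, e@B5, f@B3}   OUT={a@B3, b@B2, d@B3, e@B5, f@B3}
  B5:   IN={a@B3, b@B2, d@B3, e@B5, f@B3}   OUT={a@B5, b@B2, d@B5, e@B5, f@B3}
  B6:   IN={a@B5, b@B2, d@B5, e@B5, f@B3}   OUT={a@B5, b@B2, c@B6, d@B6, e@B5, f@B3}
  B7:   IN={a@B5, b@B2, c@B6, d@B6, e@B5, f@B3}   OUT={a@B5, b@B2, c@B6, d@B7, e@B5, f@B3}

Merge at B5: IN[B5] = OUT[B4] = {a@B3, b@B2, d@B3, e@B5, f@B3}
Applying B5's transfer function to that IN value gives OUT[B5] (row B5 above).

Answer: {a@B5, b@B2, d@B5, e@B5, f@B3}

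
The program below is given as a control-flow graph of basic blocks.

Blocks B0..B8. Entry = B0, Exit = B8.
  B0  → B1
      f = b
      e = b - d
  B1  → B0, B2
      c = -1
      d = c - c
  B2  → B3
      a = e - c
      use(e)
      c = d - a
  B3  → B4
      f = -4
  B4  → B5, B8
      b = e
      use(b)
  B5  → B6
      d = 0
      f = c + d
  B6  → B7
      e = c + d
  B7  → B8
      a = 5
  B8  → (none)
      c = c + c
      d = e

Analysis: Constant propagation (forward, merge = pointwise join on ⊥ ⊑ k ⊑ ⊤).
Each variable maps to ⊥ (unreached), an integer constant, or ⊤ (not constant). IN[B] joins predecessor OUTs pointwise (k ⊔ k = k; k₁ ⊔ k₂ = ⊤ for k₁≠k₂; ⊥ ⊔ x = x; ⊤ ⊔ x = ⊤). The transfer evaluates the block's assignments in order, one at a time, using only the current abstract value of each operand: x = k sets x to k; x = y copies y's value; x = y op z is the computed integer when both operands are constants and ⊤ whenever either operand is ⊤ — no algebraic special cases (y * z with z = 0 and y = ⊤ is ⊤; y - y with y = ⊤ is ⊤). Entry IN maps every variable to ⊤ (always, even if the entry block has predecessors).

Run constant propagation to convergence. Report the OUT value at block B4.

Answer: {a: ⊤, b: ⊤, c: ⊤, d: 0, e: ⊤, f: -4}

Working:
Per-block solution:
  B0:   IN=(all ⊤)   OUT=(all ⊤)
  B1:   IN=(all ⊤)   OUT={c:-1, d:0; rest ⊤}
  B2:   IN={c:-1, d:0; rest ⊤}   OUT={d:0; rest ⊤}
  B3:   IN={d:0; rest ⊤}   OUT={d:0, f:-4; rest ⊤}
  B4:   IN={d:0, f:-4; rest ⊤}   OUT={d:0, f:-4; rest ⊤}
  B5:   IN={d:0, f:-4; rest ⊤}   OUT={d:0; rest ⊤}
  B6:   IN={d:0; rest ⊤}   OUT={d:0; rest ⊤}
  B7:   IN={d:0; rest ⊤}   OUT={a:5, d:0; rest ⊤}
  B8:   IN={d:0; rest ⊤}   OUT=(all ⊤)

Merge at B4: IN[B4] = OUT[B3] = {a: ⊤, b: ⊤, c: ⊤, d: 0, e: ⊤, f: -4}
Applying B4's transfer function to that IN value gives OUT[B4] (row B4 above).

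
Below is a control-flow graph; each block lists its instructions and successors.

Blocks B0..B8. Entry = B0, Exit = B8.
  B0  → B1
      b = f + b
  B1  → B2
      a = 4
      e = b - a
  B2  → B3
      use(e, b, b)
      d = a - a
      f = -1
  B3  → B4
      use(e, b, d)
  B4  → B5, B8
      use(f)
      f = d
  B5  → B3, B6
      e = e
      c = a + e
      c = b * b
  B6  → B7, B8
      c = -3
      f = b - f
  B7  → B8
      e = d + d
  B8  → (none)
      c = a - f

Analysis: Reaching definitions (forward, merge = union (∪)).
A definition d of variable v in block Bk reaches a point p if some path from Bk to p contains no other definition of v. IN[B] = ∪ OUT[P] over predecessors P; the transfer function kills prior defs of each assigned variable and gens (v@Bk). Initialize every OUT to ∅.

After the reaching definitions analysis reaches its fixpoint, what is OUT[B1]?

Answer: {a@B1, b@B0, e@B1}

Trace:
Converged values:
  B0:  IN={}  OUT={b@B0}
  B1:  IN={b@B0}  OUT={a@B1, b@B0, e@B1}
  B2:  IN={a@B1, b@B0, e@B1}  OUT={a@B1, b@B0, d@B2, e@B1, f@B2}
  B3:  IN={a@B1, b@B0, c@B5, d@B2, e@B1, e@B5, f@B2, f@B4}  OUT={a@B1, b@B0, c@B5, d@B2, e@B1, e@B5, f@B2, f@B4}
  B4:  IN={a@B1, b@B0, c@B5, d@B2, e@B1, e@B5, f@B2, f@B4}  OUT={a@B1, b@B0, c@B5, d@B2, e@B1, e@B5, f@B4}
  B5:  IN={a@B1, b@B0, c@B5, d@B2, e@B1, e@B5, f@B4}  OUT={a@B1, b@B0, c@B5, d@B2, e@B5, f@B4}
  B6:  IN={a@B1, b@B0, c@B5, d@B2, e@B5, f@B4}  OUT={a@B1, b@B0, c@B6, d@B2, e@B5, f@B6}
  B7:  IN={a@B1, b@B0, c@B6, d@B2, e@B5, f@B6}  OUT={a@B1, b@B0, c@B6, d@B2, e@B7, f@B6}
  B8:  IN={a@B1, b@B0, c@B5, c@B6, d@B2, e@B1, e@B5, e@B7, f@B4, f@B6}  OUT={a@B1, b@B0, c@B8, d@B2, e@B1, e@B5, e@B7, f@B4, f@B6}

Merge at B1: IN[B1] = OUT[B0] = {b@B0}
Applying B1's transfer function to that IN value gives OUT[B1] (row B1 above).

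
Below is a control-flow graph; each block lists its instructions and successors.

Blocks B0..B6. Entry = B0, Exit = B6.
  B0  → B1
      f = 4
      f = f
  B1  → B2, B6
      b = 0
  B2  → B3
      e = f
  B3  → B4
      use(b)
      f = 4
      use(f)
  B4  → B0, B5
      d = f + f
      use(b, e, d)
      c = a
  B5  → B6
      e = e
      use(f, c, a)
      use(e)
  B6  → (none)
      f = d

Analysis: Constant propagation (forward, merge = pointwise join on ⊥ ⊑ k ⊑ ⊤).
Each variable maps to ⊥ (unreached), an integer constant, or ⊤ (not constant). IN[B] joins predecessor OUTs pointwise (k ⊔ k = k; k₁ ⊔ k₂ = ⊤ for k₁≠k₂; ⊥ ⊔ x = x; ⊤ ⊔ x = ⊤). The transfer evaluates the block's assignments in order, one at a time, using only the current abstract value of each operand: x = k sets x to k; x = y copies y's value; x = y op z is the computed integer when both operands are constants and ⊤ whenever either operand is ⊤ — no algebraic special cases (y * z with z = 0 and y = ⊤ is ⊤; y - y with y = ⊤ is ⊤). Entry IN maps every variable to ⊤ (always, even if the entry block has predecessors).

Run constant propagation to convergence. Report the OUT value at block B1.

Answer: {a: ⊤, b: 0, c: ⊤, d: ⊤, e: ⊤, f: 4}

Working:
Converged values:
  B0: | IN=(all ⊤) | OUT={f:4; rest ⊤}
  B1: | IN={f:4; rest ⊤} | OUT={b:0, f:4; rest ⊤}
  B2: | IN={b:0, f:4; rest ⊤} | OUT={b:0, e:4, f:4; rest ⊤}
  B3: | IN={b:0, e:4, f:4; rest ⊤} | OUT={b:0, e:4, f:4; rest ⊤}
  B4: | IN={b:0, e:4, f:4; rest ⊤} | OUT={b:0, d:8, e:4, f:4; rest ⊤}
  B5: | IN={b:0, d:8, e:4, f:4; rest ⊤} | OUT={b:0, d:8, e:4, f:4; rest ⊤}
  B6: | IN={b:0, f:4; rest ⊤} | OUT={b:0; rest ⊤}

Merge at B1: IN[B1] = OUT[B0] = {a: ⊤, b: ⊤, c: ⊤, d: ⊤, e: ⊤, f: 4}
Applying B1's transfer function to that IN value gives OUT[B1] (row B1 above).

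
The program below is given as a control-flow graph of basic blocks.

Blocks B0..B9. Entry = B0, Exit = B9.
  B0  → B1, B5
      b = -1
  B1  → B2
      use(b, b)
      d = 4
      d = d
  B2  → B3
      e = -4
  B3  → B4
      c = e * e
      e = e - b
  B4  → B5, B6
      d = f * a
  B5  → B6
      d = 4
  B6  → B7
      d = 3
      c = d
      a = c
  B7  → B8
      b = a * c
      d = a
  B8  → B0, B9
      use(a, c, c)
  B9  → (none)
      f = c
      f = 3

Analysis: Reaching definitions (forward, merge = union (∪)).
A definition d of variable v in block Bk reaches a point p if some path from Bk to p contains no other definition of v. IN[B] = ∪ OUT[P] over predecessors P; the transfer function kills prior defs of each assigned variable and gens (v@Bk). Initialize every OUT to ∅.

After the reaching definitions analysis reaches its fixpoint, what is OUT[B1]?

Answer: {a@B6, b@B0, c@B6, d@B1, e@B3}

Trace:
Converged values:
  B0:   IN={a@B6, b@B7, c@B6, d@B7, e@B3}   OUT={a@B6, b@B0, c@B6, d@B7, e@B3}
  B1:   IN={a@B6, b@B0, c@B6, d@B7, e@B3}   OUT={a@B6, b@B0, c@B6, d@B1, e@B3}
  B2:   IN={a@B6, b@B0, c@B6, d@B1, e@B3}   OUT={a@B6, b@B0, c@B6, d@B1, e@B2}
  B3:   IN={a@B6, b@B0, c@B6, d@B1, e@B2}   OUT={a@B6, b@B0, c@B3, d@B1, e@B3}
  B4:   IN={a@B6, b@B0, c@B3, d@B1, e@B3}   OUT={a@B6, b@B0, c@B3, d@B4, e@B3}
  B5:   IN={a@B6, b@B0, c@B3, c@B6, d@B4, d@B7, e@B3}   OUT={a@B6, b@B0, c@B3, c@B6, d@B5, e@B3}
  B6:   IN={a@B6, b@B0, c@B3, c@B6, d@B4, d@B5, e@B3}   OUT={a@B6, b@B0, c@B6, d@B6, e@B3}
  B7:   IN={a@B6, b@B0, c@B6, d@B6, e@B3}   OUT={a@B6, b@B7, c@B6, d@B7, e@B3}
  B8:   IN={a@B6, b@B7, c@B6, d@B7, e@B3}   OUT={a@B6, b@B7, c@B6, d@B7, e@B3}
  B9:   IN={a@B6, b@B7, c@B6, d@B7, e@B3}   OUT={a@B6, b@B7, c@B6, d@B7, e@B3, f@B9}

Merge at B1: IN[B1] = OUT[B0] = {a@B6, b@B0, c@B6, d@B7, e@B3}
Applying B1's transfer function to that IN value gives OUT[B1] (row B1 above).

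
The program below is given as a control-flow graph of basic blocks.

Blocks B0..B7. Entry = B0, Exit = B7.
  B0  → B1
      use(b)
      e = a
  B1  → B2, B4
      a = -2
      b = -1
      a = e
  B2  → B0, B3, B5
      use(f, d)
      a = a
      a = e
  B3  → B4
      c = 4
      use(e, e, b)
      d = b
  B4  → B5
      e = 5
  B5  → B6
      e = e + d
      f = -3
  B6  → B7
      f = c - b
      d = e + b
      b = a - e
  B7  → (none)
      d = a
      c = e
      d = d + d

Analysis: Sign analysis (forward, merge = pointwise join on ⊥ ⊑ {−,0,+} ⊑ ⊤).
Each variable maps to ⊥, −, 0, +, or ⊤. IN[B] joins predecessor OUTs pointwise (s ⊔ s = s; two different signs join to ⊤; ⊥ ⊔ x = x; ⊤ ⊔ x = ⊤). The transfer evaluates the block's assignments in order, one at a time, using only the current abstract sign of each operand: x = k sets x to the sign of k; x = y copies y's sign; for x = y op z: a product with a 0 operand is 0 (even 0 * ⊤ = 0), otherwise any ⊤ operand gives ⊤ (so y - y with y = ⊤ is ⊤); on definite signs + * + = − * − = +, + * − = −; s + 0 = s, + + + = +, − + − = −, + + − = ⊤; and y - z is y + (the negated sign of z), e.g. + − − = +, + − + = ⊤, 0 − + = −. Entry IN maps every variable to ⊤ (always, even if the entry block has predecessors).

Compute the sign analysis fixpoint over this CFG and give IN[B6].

Fixpoint table:
  B0:  IN=(all ⊤)  OUT=(all ⊤)
  B1:  IN=(all ⊤)  OUT={b:-; rest ⊤}
  B2:  IN={b:-; rest ⊤}  OUT={b:-; rest ⊤}
  B3:  IN={b:-; rest ⊤}  OUT={b:-, c:+, d:-; rest ⊤}
  B4:  IN={b:-; rest ⊤}  OUT={b:-, e:+; rest ⊤}
  B5:  IN={b:-; rest ⊤}  OUT={b:-, f:-; rest ⊤}
  B6:  IN={b:-, f:-; rest ⊤}  OUT=(all ⊤)
  B7:  IN=(all ⊤)  OUT=(all ⊤)

Merge at B6: IN[B6] = OUT[B5] = {a: ⊤, b: -, c: ⊤, d: ⊤, e: ⊤, f: -}

Answer: {a: ⊤, b: -, c: ⊤, d: ⊤, e: ⊤, f: -}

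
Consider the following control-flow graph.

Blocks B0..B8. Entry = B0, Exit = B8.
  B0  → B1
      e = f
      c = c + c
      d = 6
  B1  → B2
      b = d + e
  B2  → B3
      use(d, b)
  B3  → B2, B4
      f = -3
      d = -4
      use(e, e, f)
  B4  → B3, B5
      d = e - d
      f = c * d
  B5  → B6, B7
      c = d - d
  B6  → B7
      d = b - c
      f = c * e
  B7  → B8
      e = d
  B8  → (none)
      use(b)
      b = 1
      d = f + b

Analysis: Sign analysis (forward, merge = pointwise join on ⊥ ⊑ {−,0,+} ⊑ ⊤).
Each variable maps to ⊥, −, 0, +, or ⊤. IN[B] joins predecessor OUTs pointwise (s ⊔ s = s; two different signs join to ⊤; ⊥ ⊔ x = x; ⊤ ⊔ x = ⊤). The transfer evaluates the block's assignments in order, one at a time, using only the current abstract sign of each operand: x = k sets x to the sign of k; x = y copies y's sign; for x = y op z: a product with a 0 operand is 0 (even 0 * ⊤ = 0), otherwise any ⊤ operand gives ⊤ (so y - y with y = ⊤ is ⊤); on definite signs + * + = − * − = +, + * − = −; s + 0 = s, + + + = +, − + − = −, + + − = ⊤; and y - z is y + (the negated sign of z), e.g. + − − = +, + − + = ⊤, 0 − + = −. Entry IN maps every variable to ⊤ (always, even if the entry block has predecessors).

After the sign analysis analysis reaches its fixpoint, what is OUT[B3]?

Converged values:
  B0:   IN=(all ⊤)   OUT={d:+; rest ⊤}
  B1:   IN={d:+; rest ⊤}   OUT={d:+; rest ⊤}
  B2:   IN=(all ⊤)   OUT=(all ⊤)
  B3:   IN=(all ⊤)   OUT={d:-, f:-; rest ⊤}
  B4:   IN={d:-, f:-; rest ⊤}   OUT=(all ⊤)
  B5:   IN=(all ⊤)   OUT=(all ⊤)
  B6:   IN=(all ⊤)   OUT=(all ⊤)
  B7:   IN=(all ⊤)   OUT=(all ⊤)
  B8:   IN=(all ⊤)   OUT={b:+; rest ⊤}

Merge at B3: IN[B3] = OUT[B2] ⊔ OUT[B4] = {a: ⊤, b: ⊤, c: ⊤, d: ⊤, e: ⊤, f: ⊤}
Applying B3's transfer function to that IN value gives OUT[B3] (row B3 above).

Answer: {a: ⊤, b: ⊤, c: ⊤, d: -, e: ⊤, f: -}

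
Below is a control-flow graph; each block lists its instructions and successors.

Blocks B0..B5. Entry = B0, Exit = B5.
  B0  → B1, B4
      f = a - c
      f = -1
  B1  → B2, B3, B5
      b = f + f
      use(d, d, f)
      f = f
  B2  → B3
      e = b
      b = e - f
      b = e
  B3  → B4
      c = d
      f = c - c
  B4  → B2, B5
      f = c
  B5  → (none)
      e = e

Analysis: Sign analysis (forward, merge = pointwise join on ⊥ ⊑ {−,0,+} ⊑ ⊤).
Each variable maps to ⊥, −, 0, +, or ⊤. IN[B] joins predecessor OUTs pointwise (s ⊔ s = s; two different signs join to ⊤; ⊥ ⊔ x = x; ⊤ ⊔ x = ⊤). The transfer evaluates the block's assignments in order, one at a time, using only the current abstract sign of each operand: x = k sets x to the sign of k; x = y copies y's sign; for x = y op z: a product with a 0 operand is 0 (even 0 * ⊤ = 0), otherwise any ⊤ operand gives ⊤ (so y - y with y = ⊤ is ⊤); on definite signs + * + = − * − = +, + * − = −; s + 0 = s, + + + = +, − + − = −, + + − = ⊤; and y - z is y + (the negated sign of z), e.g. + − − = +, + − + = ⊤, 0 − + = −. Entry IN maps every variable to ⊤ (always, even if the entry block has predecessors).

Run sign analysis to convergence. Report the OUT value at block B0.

Answer: {a: ⊤, b: ⊤, c: ⊤, d: ⊤, e: ⊤, f: -}

Derivation:
Converged values:
  B0:   IN=(all ⊤)   OUT={f:-; rest ⊤}
  B1:   IN={f:-; rest ⊤}   OUT={b:-, f:-; rest ⊤}
  B2:   IN=(all ⊤)   OUT=(all ⊤)
  B3:   IN=(all ⊤)   OUT=(all ⊤)
  B4:   IN=(all ⊤)   OUT=(all ⊤)
  B5:   IN=(all ⊤)   OUT=(all ⊤)

B0 is the boundary node: IN[B0] = {a: ⊤, b: ⊤, c: ⊤, d: ⊤, e: ⊤, f: ⊤}
Applying B0's transfer function to that IN value gives OUT[B0] (row B0 above).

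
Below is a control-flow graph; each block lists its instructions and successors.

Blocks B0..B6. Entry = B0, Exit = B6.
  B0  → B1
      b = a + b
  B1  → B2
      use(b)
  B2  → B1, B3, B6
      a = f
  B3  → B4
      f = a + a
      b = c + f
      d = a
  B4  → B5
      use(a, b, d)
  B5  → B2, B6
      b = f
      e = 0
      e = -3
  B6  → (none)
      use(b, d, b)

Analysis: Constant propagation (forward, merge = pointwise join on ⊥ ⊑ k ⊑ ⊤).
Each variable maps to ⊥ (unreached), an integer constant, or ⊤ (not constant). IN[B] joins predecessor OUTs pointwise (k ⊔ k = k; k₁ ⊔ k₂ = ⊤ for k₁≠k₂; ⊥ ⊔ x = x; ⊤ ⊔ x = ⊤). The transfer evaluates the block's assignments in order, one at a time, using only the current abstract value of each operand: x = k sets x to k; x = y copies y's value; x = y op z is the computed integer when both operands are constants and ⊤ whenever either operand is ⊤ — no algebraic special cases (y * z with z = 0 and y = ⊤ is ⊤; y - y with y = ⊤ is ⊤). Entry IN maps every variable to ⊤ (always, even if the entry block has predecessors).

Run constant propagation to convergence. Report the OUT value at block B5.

Answer: {a: ⊤, b: ⊤, c: ⊤, d: ⊤, e: -3, f: ⊤}

Trace:
Per-block solution:
  B0:   IN=(all ⊤)   OUT=(all ⊤)
  B1:   IN=(all ⊤)   OUT=(all ⊤)
  B2:   IN=(all ⊤)   OUT=(all ⊤)
  B3:   IN=(all ⊤)   OUT=(all ⊤)
  B4:   IN=(all ⊤)   OUT=(all ⊤)
  B5:   IN=(all ⊤)   OUT={e:-3; rest ⊤}
  B6:   IN=(all ⊤)   OUT=(all ⊤)

Merge at B5: IN[B5] = OUT[B4] = {a: ⊤, b: ⊤, c: ⊤, d: ⊤, e: ⊤, f: ⊤}
Applying B5's transfer function to that IN value gives OUT[B5] (row B5 above).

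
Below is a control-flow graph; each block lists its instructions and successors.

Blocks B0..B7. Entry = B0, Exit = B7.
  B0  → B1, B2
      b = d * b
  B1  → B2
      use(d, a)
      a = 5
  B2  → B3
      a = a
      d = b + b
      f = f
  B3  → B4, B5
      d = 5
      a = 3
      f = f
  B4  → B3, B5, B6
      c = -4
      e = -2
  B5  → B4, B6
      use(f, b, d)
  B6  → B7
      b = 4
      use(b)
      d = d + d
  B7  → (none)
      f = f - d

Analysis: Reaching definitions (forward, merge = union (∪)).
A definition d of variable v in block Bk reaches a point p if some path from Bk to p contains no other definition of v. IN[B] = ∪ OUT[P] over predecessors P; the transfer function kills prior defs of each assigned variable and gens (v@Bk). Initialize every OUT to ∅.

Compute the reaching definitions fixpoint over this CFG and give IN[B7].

Answer: {a@B3, b@B6, c@B4, d@B6, e@B4, f@B3}

Trace:
Converged values:
  B0:  IN={}  OUT={b@B0}
  B1:  IN={b@B0}  OUT={a@B1, b@B0}
  B2:  IN={a@B1, b@B0}  OUT={a@B2, b@B0, d@B2, f@B2}
  B3:  IN={a@B2, a@B3, b@B0, c@B4, d@B2, d@B3, e@B4, f@B2, f@B3}  OUT={a@B3, b@B0, c@B4, d@B3, e@B4, f@B3}
  B4:  IN={a@B3, b@B0, c@B4, d@B3, e@B4, f@B3}  OUT={a@B3, b@B0, c@B4, d@B3, e@B4, f@B3}
  B5:  IN={a@B3, b@B0, c@B4, d@B3, e@B4, f@B3}  OUT={a@B3, b@B0, c@B4, d@B3, e@B4, f@B3}
  B6:  IN={a@B3, b@B0, c@B4, d@B3, e@B4, f@B3}  OUT={a@B3, b@B6, c@B4, d@B6, e@B4, f@B3}
  B7:  IN={a@B3, b@B6, c@B4, d@B6, e@B4, f@B3}  OUT={a@B3, b@B6, c@B4, d@B6, e@B4, f@B7}

Merge at B7: IN[B7] = OUT[B6] = {a@B3, b@B6, c@B4, d@B6, e@B4, f@B3}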